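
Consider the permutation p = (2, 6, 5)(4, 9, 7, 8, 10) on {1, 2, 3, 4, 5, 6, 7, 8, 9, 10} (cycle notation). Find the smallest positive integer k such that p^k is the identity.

The disjoint cycles have lengths 5, 3, 1, 1.
Since disjoint cycles commute, ord(p) = lcm(5, 3) = 15.

15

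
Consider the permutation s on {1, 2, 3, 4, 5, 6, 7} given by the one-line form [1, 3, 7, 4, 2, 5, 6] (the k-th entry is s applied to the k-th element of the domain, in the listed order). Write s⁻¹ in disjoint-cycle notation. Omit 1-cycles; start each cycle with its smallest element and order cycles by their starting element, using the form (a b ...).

First write s in disjoint cycles: (2 3 7 6 5).
The inverse reverses every cycle; in canonical form, s⁻¹ = (2 5 6 7 3).

(2 5 6 7 3)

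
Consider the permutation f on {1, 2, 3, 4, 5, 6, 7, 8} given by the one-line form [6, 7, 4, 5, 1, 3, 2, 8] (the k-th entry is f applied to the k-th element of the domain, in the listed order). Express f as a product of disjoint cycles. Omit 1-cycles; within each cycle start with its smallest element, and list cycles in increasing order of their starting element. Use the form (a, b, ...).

(1, 6, 3, 4, 5)(2, 7)

Iterating f from 1 gives 1 → 6 → 3 → 4 → 5 → 1; that is the 5-cycle (1, 6, 3, 4, 5).
Repeating from the next unused element and collecting all non-trivial cycles gives (1, 6, 3, 4, 5)(2, 7).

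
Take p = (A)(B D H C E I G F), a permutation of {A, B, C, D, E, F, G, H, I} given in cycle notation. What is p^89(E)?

I

E lies in the 8-cycle (B D H C E I G F).
On an 8-cycle, p^8 is the identity, so p^89 = p^1 there (89 ≡ 1 mod 8).
Stepping 1 place around the cycle: E → I.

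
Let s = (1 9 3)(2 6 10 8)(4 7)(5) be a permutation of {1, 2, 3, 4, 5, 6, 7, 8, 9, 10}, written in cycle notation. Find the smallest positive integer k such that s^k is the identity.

12

The cycle type of s is (4, 3, 2, 1).
The order of s is the least common multiple of its cycle lengths: lcm(4, 3, 2) = 12.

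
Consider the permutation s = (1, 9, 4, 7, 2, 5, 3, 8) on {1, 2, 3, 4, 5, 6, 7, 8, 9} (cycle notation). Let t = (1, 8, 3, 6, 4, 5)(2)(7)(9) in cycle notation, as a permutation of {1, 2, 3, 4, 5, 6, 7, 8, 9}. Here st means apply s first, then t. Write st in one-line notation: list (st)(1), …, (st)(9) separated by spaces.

Chase each element through s then t: 1 → 9 → 9; 2 → 5 → 1; 3 → 8 → 3; 4 → 7 → 7; 5 → 3 → 6; 6 → 6 → 4; 7 → 2 → 2; 8 → 1 → 8; 9 → 4 → 5.
Collecting the images, st = [9 1 3 7 6 4 2 8 5].

9 1 3 7 6 4 2 8 5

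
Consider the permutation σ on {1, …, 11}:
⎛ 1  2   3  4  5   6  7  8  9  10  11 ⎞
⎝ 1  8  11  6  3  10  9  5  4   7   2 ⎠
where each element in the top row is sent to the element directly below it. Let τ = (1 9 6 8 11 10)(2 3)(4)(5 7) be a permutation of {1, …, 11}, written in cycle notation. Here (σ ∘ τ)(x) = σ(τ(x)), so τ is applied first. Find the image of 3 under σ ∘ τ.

8

τ(3) = 2, then σ(2) = 8; composing gives (σ ∘ τ)(3) = 8.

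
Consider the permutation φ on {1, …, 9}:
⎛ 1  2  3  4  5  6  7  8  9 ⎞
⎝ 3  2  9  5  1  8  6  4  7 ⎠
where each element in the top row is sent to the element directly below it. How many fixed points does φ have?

1

The fixed points (elements with φ(x) = x) are {2}, so there is 1.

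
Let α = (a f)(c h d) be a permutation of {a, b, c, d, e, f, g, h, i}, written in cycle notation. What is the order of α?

6

The disjoint cycles have lengths 3, 2, 1, 1, 1, 1.
Since disjoint cycles commute, ord(α) = lcm(3, 2) = 6.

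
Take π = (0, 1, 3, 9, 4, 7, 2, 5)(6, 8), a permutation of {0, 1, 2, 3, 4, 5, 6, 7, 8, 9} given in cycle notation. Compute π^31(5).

5 lies in the 8-cycle (0, 1, 3, 9, 4, 7, 2, 5).
On an 8-cycle, π^8 is the identity, so π^31 = π^7 there (31 ≡ 7 mod 8).
Advancing 7 steps from 5: 5 → 0 → 1 → 3 → 9 → 4 → 7 → 2.

2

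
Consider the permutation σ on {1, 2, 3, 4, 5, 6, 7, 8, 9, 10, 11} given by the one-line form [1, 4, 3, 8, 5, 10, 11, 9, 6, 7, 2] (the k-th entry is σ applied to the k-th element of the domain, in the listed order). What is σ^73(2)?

Tracing 2 → 4 → … returns to 2 after 8 steps, so 2 lies in an 8-cycle (2 4 8 9 6 10 7 11).
On an 8-cycle, σ^8 is the identity, so σ^73 = σ^1 there (73 ≡ 1 mod 8).
Advancing 1 step from 2: 2 → 4.

4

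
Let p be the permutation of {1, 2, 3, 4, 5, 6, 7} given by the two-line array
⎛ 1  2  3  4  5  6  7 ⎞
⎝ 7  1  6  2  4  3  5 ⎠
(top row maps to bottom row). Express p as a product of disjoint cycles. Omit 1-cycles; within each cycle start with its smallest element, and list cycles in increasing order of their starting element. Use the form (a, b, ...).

From 1: 1 → 7 → 5 → 4 → 2 → 1, closing the cycle (1, 7, 5, 4, 2).
Repeating from the next unused element and collecting all non-trivial cycles gives (1, 7, 5, 4, 2)(3, 6).

(1, 7, 5, 4, 2)(3, 6)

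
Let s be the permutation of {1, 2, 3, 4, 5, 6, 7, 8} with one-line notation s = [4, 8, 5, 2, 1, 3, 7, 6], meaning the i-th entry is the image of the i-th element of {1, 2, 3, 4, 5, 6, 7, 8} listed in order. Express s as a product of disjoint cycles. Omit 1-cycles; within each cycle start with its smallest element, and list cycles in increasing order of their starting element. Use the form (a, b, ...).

(1, 4, 2, 8, 6, 3, 5)

Start at 1 and follow images: 1 → 4 → 2 → 8 → 6 → 3 → 5 → 1, giving the cycle (1, 4, 2, 8, 6, 3, 5).
Repeating from the next unused element and collecting all non-trivial cycles gives (1, 4, 2, 8, 6, 3, 5).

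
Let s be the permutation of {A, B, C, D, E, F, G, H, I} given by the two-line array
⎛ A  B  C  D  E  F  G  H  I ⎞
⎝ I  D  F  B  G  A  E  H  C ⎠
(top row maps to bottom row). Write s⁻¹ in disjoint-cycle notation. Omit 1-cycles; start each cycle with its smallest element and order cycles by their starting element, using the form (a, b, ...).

The cycle decomposition of s is (A, I, C, F)(B, D)(E, G).
Reversing each cycle (and rotating so the smallest element leads) gives s⁻¹ = (A, F, C, I)(B, D)(E, G).

(A, F, C, I)(B, D)(E, G)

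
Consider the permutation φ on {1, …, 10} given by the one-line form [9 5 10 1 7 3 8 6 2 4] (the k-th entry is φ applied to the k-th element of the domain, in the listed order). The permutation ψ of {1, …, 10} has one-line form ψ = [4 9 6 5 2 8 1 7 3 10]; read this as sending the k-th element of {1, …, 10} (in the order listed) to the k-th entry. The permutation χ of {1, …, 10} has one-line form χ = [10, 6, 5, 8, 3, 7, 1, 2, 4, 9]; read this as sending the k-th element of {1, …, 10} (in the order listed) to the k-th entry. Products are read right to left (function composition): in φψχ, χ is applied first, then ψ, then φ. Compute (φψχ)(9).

7

Chase 9: χ(9) = 4; ψ(4) = 5; φ(5) = 7. Hence (φψχ)(9) = 7.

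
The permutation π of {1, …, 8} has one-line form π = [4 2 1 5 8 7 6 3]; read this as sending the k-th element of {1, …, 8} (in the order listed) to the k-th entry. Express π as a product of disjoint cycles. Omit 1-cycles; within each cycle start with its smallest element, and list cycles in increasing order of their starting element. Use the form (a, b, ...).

Iterating π from 1 gives 1 → 4 → 5 → 8 → 3 → 1; that is the 5-cycle (1, 4, 5, 8, 3).
Repeating from the next unused element and collecting all non-trivial cycles gives (1, 4, 5, 8, 3)(6, 7).

(1, 4, 5, 8, 3)(6, 7)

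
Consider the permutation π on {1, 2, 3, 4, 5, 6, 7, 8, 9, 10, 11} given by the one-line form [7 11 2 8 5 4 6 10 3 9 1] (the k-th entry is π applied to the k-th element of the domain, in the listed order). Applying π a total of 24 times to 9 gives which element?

1

Tracing 9 → 3 → … returns to 9 after 10 steps, so 9 lies in a 10-cycle (1 7 6 4 8 10 9 3 2 11).
Powers repeat with period 10 on this cycle, and 24 mod 10 = 4, so π^24(9) = π^4(9).
Advancing 4 steps from 9: 9 → 3 → 2 → 11 → 1.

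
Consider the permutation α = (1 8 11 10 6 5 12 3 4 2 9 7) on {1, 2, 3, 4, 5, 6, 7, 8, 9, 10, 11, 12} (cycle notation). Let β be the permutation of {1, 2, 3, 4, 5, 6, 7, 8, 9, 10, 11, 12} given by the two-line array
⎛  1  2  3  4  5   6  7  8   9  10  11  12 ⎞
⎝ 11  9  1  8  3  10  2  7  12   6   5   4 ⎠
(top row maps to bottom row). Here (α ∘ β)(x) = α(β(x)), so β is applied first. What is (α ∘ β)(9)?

First apply β: β(9) = 12, then α(12) = 3. Thus (α ∘ β)(9) = 3.

3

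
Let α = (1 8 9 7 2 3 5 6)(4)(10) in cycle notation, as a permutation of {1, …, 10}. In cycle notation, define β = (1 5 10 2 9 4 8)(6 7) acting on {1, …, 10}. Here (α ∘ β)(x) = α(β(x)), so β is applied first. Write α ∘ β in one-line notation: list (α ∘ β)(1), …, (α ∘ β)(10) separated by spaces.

For each element, apply β then α: 1 → 5 → 6; 2 → 9 → 7; 3 → 3 → 5; 4 → 8 → 9; 5 → 10 → 10; 6 → 7 → 2; 7 → 6 → 1; 8 → 1 → 8; 9 → 4 → 4; 10 → 2 → 3.
Collecting the images, α ∘ β = [6 7 5 9 10 2 1 8 4 3].

6 7 5 9 10 2 1 8 4 3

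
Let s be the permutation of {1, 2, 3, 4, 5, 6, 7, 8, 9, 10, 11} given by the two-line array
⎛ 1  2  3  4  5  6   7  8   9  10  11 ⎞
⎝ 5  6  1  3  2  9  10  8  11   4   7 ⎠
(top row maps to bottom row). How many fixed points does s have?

The fixed points (elements with s(x) = x) are {8}, so there is 1.

1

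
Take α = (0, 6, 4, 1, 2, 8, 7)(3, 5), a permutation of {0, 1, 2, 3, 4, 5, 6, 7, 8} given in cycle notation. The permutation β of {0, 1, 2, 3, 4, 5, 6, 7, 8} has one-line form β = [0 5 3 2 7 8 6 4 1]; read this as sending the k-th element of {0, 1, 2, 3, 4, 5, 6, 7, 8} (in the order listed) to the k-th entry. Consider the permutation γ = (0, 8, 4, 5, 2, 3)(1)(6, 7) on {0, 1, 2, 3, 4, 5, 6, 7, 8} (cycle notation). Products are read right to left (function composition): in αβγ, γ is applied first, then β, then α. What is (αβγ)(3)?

6

Chase 3: γ(3) = 0; β(0) = 0; α(0) = 6. Hence (αβγ)(3) = 6.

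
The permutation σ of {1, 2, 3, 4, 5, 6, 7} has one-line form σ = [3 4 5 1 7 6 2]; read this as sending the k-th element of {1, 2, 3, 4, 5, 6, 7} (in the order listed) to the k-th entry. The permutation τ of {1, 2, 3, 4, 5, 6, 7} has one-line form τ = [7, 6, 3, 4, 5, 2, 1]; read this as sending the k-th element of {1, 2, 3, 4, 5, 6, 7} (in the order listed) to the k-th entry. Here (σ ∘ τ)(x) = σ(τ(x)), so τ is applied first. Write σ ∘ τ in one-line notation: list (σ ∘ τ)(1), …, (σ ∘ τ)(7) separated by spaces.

(σ ∘ τ)(x) = σ(τ(x)). Computing each image: σ(τ(1)) = σ(7) = 2, σ(τ(2)) = σ(6) = 6, σ(τ(3)) = σ(3) = 5, σ(τ(4)) = σ(4) = 1, σ(τ(5)) = σ(5) = 7, σ(τ(6)) = σ(2) = 4, σ(τ(7)) = σ(1) = 3.
Hence σ ∘ τ = [2 6 5 1 7 4 3].

2 6 5 1 7 4 3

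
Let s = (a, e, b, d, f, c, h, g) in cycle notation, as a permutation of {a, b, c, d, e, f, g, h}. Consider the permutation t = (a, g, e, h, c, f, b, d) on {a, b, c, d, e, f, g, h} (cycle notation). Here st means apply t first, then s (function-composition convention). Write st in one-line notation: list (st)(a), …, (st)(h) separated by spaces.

Chase each element through t then s: a → g → a; b → d → f; c → f → c; d → a → e; e → h → g; f → b → d; g → e → b; h → c → h.
Collecting the images, st = [a f c e g d b h].

a f c e g d b h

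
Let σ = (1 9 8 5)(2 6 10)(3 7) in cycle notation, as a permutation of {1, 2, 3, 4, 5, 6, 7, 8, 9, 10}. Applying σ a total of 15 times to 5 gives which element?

5 lies in the 4-cycle (1 9 8 5).
On a 4-cycle, σ^4 is the identity, so σ^15 = σ^3 there (15 ≡ 3 mod 4).
Stepping 3 places around the cycle: 5 → 1 → 9 → 8.

8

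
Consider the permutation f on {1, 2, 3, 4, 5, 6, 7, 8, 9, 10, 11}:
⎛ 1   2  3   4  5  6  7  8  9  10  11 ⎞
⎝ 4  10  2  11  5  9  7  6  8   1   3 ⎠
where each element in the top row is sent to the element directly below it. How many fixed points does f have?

2

The fixed points (elements with f(x) = x) are {5, 7}, so there are 2.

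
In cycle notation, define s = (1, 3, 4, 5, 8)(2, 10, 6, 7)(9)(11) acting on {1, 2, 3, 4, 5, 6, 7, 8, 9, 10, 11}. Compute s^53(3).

8

3 lies in the 5-cycle (1, 3, 4, 5, 8).
On a 5-cycle, s^5 is the identity, so s^53 = s^3 there (53 ≡ 3 mod 5).
Advancing 3 steps from 3: 3 → 4 → 5 → 8.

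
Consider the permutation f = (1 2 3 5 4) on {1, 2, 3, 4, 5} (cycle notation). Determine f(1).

Within (1 2 3 5 4), 1 ↦ 2.

2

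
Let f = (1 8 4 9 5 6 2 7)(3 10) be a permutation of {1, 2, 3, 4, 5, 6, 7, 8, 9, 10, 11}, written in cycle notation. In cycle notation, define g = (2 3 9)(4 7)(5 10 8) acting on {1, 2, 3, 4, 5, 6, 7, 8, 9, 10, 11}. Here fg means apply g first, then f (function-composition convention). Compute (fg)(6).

First apply g: g(6) = 6, then f(6) = 2. Thus (fg)(6) = 2.

2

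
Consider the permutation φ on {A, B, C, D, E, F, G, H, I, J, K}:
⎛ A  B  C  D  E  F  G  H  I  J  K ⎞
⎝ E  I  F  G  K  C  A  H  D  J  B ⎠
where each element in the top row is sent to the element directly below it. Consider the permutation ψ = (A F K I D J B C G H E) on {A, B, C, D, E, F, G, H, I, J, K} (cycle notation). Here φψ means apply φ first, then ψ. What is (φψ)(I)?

J

First apply φ: φ(I) = D, then ψ(D) = J. Thus (φψ)(I) = J.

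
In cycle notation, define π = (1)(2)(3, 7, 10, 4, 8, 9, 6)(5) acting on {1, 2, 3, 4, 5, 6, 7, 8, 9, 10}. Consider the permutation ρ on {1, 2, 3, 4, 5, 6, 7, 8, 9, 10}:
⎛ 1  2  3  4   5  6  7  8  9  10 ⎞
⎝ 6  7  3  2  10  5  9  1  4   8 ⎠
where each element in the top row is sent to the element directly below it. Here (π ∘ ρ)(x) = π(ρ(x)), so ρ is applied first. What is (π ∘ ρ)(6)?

(π ∘ ρ)(6) = π(ρ(6)). ρ(6) = 5, then π(5) = 5. So (π ∘ ρ)(6) = 5.

5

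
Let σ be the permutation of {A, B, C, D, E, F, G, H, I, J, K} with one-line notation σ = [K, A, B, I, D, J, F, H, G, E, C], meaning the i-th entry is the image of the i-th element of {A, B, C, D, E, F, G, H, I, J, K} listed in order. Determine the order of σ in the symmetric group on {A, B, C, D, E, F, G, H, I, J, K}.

12

The disjoint-cycle form of σ has cycle lengths 6, 4, 1.
Since disjoint cycles commute, ord(σ) = lcm(6, 4) = 12.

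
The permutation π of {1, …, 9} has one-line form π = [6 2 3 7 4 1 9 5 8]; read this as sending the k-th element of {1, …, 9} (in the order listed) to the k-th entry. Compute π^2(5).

Tracing 5 → 4 → … returns to 5 after 5 steps, so 5 lies in a 5-cycle (4 7 9 8 5).
Advancing 2 steps from 5: 5 → 4 → 7.

7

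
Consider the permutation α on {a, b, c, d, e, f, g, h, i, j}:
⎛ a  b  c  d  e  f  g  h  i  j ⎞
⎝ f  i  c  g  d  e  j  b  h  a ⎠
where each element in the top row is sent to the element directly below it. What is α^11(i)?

b

Tracing i → h → … returns to i after 3 steps, so i lies in a 3-cycle (b, i, h).
Powers repeat with period 3 on this cycle, and 11 mod 3 = 2, so α^11(i) = α^2(i).
Advancing 2 steps from i: i → h → b.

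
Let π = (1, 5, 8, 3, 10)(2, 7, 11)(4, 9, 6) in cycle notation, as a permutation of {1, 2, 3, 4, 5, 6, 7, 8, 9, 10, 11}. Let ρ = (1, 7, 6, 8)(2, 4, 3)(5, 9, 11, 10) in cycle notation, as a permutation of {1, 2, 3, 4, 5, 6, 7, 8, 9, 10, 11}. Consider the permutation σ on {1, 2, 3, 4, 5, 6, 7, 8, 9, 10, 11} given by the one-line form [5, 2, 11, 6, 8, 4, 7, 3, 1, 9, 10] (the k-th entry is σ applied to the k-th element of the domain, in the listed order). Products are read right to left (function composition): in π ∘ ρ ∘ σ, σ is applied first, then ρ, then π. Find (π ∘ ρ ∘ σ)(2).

Apply the permutations in order: σ(2) = 2, then ρ(2) = 4, then π(4) = 9. So (π ∘ ρ ∘ σ)(2) = 9.

9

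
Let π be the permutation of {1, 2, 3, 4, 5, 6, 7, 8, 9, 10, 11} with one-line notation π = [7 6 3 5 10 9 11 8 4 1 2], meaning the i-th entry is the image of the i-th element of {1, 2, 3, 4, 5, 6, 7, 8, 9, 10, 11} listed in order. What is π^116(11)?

7

Tracing 11 → 2 → … returns to 11 after 9 steps, so 11 lies in a 9-cycle (1 7 11 2 6 9 4 5 10).
On a 9-cycle, π^9 is the identity, so π^116 = π^8 there (116 ≡ 8 mod 9).
Advancing 8 steps from 11: 11 → 2 → 6 → 9 → 4 → 5 → 10 → 1 → 7.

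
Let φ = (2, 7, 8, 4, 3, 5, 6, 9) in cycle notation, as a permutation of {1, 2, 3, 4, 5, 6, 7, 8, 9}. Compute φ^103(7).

7 lies in the 8-cycle (2, 7, 8, 4, 3, 5, 6, 9).
Powers repeat with period 8 on this cycle, and 103 mod 8 = 7, so φ^103(7) = φ^7(7).
Advancing 7 steps from 7: 7 → 8 → 4 → 3 → 5 → 6 → 9 → 2.

2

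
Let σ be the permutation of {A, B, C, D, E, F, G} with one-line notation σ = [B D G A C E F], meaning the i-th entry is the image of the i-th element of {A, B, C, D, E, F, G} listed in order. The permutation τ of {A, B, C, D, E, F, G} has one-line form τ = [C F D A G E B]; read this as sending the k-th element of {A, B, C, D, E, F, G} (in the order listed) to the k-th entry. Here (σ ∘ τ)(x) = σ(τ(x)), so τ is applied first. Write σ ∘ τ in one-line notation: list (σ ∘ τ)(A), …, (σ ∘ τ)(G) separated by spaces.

G E A B F C D

Chase each element through τ then σ: A → C → G; B → F → E; C → D → A; D → A → B; E → G → F; F → E → C; G → B → D.
Collecting the images, σ ∘ τ = [G E A B F C D].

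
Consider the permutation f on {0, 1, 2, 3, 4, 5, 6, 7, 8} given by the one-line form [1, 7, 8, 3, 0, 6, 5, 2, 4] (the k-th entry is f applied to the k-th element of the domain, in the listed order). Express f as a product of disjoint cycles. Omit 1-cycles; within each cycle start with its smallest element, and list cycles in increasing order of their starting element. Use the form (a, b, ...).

(0, 1, 7, 2, 8, 4)(5, 6)

Iterating f from 0 gives 0 → 1 → 7 → 2 → 8 → 4 → 0; that is the 6-cycle (0, 1, 7, 2, 8, 4).
Repeating from the next unused element and collecting all non-trivial cycles gives (0, 1, 7, 2, 8, 4)(5, 6).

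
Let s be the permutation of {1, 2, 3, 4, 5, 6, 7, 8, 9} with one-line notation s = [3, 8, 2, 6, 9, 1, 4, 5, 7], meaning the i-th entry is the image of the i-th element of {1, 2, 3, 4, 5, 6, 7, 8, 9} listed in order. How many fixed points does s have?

No element satisfies s(x) = x, so there are 0 fixed points.

0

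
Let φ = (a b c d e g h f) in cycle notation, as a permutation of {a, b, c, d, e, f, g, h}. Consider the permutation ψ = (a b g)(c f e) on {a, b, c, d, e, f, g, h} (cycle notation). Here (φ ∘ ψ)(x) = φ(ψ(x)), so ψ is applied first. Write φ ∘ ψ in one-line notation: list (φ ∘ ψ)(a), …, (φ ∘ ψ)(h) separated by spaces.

c h a e d g b f

For each element, apply ψ then φ: a → b → c; b → g → h; c → f → a; d → d → e; e → c → d; f → e → g; g → a → b; h → h → f.
So φ ∘ ψ in one-line form is c h a e d g b f.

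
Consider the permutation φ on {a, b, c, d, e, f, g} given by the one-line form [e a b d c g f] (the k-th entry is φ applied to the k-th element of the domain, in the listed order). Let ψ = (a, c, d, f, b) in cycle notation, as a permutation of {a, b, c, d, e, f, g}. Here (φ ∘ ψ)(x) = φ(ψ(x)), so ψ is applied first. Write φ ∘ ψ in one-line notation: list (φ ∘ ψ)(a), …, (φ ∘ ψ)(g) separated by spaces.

b e d g c a f

For each element, apply ψ then φ: a → c → b; b → a → e; c → d → d; d → f → g; e → e → c; f → b → a; g → g → f.
So φ ∘ ψ in one-line form is b e d g c a f.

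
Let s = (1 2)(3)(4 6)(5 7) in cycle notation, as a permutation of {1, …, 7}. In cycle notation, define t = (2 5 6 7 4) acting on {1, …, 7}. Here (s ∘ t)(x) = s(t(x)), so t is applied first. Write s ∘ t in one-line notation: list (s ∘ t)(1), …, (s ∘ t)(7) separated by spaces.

2 7 3 1 4 5 6

Chase each element through t then s: 1 → 1 → 2; 2 → 5 → 7; 3 → 3 → 3; 4 → 2 → 1; 5 → 6 → 4; 6 → 7 → 5; 7 → 4 → 6.
So s ∘ t in one-line form is 2 7 3 1 4 5 6.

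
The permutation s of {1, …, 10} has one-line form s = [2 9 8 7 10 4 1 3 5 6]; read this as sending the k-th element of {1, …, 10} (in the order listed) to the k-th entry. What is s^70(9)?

1

Tracing 9 → 5 → … returns to 9 after 8 steps, so 9 lies in an 8-cycle (1, 2, 9, 5, 10, 6, 4, 7).
Powers repeat with period 8 on this cycle, and 70 mod 8 = 6, so s^70(9) = s^6(9).
Stepping 6 places around the cycle: 9 → 5 → 10 → 6 → 4 → 7 → 1.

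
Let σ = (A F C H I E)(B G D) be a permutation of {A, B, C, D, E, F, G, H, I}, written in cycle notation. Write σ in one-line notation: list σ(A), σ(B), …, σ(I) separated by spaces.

Reading each image from the cycles: A↦F, B↦G, C↦H, D↦B, E↦A, F↦C, G↦D, H↦I, I↦E.
Listing these in domain order gives F G H B A C D I E.

F G H B A C D I E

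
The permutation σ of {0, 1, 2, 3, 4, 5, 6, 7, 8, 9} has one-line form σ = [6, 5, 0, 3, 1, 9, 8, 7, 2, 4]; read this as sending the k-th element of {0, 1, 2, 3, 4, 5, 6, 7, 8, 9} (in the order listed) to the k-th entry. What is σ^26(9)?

Tracing 9 → 4 → … returns to 9 after 4 steps, so 9 lies in a 4-cycle (1 5 9 4).
On a 4-cycle, σ^4 is the identity, so σ^26 = σ^2 there (26 ≡ 2 mod 4).
Stepping 2 places around the cycle: 9 → 4 → 1.

1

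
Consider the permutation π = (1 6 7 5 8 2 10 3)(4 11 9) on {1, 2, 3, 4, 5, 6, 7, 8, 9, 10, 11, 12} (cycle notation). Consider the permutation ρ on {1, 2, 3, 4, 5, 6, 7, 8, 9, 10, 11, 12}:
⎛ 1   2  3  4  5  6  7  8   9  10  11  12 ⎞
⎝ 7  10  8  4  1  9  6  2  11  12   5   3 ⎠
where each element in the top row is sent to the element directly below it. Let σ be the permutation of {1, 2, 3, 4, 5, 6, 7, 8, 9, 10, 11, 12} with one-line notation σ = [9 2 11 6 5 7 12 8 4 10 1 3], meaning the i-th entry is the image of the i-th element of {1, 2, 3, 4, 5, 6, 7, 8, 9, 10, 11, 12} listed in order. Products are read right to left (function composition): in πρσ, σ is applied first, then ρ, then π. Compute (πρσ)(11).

5

Chase 11: σ(11) = 1; ρ(1) = 7; π(7) = 5. Hence (πρσ)(11) = 5.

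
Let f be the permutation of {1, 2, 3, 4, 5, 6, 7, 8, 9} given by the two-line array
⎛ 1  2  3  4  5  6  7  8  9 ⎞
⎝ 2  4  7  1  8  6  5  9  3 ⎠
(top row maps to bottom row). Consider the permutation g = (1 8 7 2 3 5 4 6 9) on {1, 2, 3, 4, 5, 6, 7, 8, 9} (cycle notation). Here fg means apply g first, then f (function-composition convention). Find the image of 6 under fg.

3

g(6) = 9, then f(9) = 3; composing gives (fg)(6) = 3.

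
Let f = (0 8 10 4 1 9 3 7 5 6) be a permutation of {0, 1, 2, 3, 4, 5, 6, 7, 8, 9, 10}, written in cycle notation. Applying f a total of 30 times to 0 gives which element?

0 lies in the 10-cycle (0 8 10 4 1 9 3 7 5 6).
On a 10-cycle, f^10 is the identity, so f^30 = f^0 there (30 ≡ 0 mod 10).
So f^30(0) = 0.

0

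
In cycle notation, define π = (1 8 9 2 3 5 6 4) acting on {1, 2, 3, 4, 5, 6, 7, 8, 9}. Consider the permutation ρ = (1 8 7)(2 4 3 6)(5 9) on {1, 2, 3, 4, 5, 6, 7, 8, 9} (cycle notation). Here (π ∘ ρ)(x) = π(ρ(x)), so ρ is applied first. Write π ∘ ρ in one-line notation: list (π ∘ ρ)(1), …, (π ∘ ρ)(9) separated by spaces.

9 1 4 5 2 3 8 7 6

(π ∘ ρ)(x) = π(ρ(x)). Computing each image: π(ρ(1)) = π(8) = 9, π(ρ(2)) = π(4) = 1, π(ρ(3)) = π(6) = 4, π(ρ(4)) = π(3) = 5, π(ρ(5)) = π(9) = 2, π(ρ(6)) = π(2) = 3, π(ρ(7)) = π(1) = 8, π(ρ(8)) = π(7) = 7, π(ρ(9)) = π(5) = 6.
Hence π ∘ ρ = [9 1 4 5 2 3 8 7 6].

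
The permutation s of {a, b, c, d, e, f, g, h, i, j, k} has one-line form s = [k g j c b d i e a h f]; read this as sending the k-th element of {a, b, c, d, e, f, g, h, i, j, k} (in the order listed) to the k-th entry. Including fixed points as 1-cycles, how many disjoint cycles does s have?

The cycle decomposition is (a, k, f, d, c, j, h, e, b, g, i), which has 1 cycle (counting 1-cycles).

1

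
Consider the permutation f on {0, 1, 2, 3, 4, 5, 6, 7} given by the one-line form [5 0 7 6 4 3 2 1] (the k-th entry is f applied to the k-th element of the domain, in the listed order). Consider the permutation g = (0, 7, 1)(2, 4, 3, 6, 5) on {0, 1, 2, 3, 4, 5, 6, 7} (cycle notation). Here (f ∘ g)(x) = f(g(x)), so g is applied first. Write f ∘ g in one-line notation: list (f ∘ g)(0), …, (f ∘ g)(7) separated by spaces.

1 5 4 2 6 7 3 0

(f ∘ g)(x) = f(g(x)). Computing each image: f(g(0)) = f(7) = 1, f(g(1)) = f(0) = 5, f(g(2)) = f(4) = 4, f(g(3)) = f(6) = 2, f(g(4)) = f(3) = 6, f(g(5)) = f(2) = 7, f(g(6)) = f(5) = 3, f(g(7)) = f(1) = 0.
Hence f ∘ g = [1 5 4 2 6 7 3 0].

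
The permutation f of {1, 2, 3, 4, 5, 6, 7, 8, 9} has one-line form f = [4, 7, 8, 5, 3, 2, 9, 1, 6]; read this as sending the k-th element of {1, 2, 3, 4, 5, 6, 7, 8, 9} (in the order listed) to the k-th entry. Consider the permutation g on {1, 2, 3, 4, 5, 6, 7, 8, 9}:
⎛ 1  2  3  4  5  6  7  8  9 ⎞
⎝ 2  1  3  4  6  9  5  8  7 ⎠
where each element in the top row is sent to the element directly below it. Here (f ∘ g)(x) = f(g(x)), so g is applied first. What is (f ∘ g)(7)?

3

g(7) = 5, then f(5) = 3; composing gives (f ∘ g)(7) = 3.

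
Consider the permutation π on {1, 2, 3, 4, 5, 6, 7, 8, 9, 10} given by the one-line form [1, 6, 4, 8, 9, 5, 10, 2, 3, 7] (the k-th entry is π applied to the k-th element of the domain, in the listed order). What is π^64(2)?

Tracing 2 → 6 → … returns to 2 after 7 steps, so 2 lies in a 7-cycle (2, 6, 5, 9, 3, 4, 8).
Powers repeat with period 7 on this cycle, and 64 mod 7 = 1, so π^64(2) = π^1(2).
Advancing 1 step from 2: 2 → 6.

6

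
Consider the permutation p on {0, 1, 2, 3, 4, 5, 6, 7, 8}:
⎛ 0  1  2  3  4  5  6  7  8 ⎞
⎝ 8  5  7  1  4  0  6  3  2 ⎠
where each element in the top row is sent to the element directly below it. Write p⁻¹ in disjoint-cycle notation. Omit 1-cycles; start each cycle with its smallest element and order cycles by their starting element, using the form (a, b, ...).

(0, 5, 1, 3, 7, 2, 8)

The cycle decomposition of p is (0, 8, 2, 7, 3, 1, 5).
Reversing each cycle (and rotating so the smallest element leads) gives p⁻¹ = (0, 5, 1, 3, 7, 2, 8).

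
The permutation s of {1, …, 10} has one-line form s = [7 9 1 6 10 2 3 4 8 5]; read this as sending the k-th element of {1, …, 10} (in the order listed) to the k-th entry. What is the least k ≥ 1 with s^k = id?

30

The disjoint-cycle form of s has cycle lengths 5, 3, 2.
The order is lcm(5, 3, 2) = 30.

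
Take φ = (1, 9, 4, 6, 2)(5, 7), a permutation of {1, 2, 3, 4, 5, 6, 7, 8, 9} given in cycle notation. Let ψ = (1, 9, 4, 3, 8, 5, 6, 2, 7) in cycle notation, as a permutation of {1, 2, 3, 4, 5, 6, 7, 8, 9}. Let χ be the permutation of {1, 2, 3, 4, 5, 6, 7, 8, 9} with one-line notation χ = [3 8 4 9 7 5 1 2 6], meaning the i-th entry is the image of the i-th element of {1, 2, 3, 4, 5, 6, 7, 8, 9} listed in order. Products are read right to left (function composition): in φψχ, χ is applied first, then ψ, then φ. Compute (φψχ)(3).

Chase 3: χ(3) = 4; ψ(4) = 3; φ(3) = 3. Hence (φψχ)(3) = 3.

3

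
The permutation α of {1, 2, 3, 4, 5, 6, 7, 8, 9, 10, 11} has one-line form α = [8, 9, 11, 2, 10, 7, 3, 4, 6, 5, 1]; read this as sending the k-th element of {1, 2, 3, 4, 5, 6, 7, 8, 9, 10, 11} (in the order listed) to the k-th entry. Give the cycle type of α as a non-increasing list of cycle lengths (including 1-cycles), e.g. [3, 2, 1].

The disjoint cycles are (1, 8, 4, 2, 9, 6, 7, 3, 11)(5, 10), with lengths 9, 2 in non-increasing order.

[9, 2]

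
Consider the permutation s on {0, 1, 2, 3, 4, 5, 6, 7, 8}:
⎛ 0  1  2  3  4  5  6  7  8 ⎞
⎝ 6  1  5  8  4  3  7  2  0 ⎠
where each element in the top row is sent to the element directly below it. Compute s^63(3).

3

Tracing 3 → 8 → … returns to 3 after 7 steps, so 3 lies in a 7-cycle (0, 6, 7, 2, 5, 3, 8).
On a 7-cycle, s^7 is the identity, so s^63 = s^0 there (63 ≡ 0 mod 7).
So s^63(3) = 3.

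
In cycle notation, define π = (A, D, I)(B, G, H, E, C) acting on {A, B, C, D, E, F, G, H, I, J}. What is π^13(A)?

A lies in the 3-cycle (A, D, I).
On a 3-cycle, π^3 is the identity, so π^13 = π^1 there (13 ≡ 1 mod 3).
Stepping 1 place around the cycle: A → D.

D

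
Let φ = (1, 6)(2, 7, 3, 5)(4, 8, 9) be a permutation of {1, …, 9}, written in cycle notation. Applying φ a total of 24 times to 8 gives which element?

8 lies in the 3-cycle (4, 8, 9).
On a 3-cycle, φ^3 is the identity, so φ^24 = φ^0 there (24 ≡ 0 mod 3).
So φ^24(8) = 8.

8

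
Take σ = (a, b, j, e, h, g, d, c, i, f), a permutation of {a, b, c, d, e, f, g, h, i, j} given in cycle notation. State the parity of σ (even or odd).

odd

The cycle lengths are 10.
A cycle is odd iff its length is even; σ has 1 even-length cycle, so sgn(σ) = (−1)^1 and σ is odd.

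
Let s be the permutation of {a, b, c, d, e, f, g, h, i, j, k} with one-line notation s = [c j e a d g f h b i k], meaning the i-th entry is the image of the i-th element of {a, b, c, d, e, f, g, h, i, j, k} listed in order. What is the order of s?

Writing s as disjoint cycles, the cycle lengths are 4, 3, 2, 1, 1.
The order is lcm(4, 3, 2) = 12.

12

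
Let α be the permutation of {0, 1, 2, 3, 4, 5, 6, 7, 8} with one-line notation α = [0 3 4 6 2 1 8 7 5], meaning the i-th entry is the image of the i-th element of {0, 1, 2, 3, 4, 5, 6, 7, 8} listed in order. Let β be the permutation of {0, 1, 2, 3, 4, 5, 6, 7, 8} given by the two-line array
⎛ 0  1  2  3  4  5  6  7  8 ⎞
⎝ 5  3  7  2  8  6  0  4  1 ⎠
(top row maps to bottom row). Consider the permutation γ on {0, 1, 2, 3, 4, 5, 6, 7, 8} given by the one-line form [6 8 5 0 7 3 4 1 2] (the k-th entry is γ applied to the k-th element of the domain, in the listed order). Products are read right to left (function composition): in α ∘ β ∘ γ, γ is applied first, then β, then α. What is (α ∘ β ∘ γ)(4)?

2

Chase 4: γ(4) = 7; β(7) = 4; α(4) = 2. Hence (α ∘ β ∘ γ)(4) = 2.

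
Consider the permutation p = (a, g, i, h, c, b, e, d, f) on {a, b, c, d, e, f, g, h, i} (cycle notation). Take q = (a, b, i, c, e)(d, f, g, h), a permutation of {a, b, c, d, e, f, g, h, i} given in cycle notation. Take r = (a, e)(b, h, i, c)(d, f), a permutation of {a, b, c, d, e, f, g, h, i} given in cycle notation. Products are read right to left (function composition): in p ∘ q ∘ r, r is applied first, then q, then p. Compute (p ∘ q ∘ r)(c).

(p ∘ q ∘ r)(c) = p(q(r(c))). r(c) = b, then q(b) = i, then p(i) = h, so the result is h.

h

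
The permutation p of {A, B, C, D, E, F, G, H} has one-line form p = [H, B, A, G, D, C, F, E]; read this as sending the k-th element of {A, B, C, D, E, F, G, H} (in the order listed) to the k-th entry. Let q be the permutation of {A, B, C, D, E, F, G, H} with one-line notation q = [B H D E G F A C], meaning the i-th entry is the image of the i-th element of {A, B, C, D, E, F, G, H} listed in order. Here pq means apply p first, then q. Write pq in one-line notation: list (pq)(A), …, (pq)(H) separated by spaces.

C H B A E D F G

Chase each element through p then q: A → H → C; B → B → H; C → A → B; D → G → A; E → D → E; F → C → D; G → F → F; H → E → G.
Collecting the images, pq = [C H B A E D F G].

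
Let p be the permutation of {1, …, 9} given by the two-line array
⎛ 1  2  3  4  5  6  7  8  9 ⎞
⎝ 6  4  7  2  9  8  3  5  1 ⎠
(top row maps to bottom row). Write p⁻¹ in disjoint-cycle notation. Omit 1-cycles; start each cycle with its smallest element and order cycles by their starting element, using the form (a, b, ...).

First write p in disjoint cycles: (1, 6, 8, 5, 9)(2, 4)(3, 7).
The inverse reverses every cycle; in canonical form, p⁻¹ = (1, 9, 5, 8, 6)(2, 4)(3, 7).

(1, 9, 5, 8, 6)(2, 4)(3, 7)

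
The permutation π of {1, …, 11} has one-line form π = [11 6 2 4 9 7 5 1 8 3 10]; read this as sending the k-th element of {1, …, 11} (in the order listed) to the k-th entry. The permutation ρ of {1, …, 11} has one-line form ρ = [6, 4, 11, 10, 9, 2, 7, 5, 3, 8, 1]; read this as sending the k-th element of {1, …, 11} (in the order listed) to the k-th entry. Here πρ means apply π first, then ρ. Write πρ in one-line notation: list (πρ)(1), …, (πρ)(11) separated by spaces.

(πρ)(x) = ρ(π(x)). Computing each image: ρ(π(1)) = ρ(11) = 1, ρ(π(2)) = ρ(6) = 2, ρ(π(3)) = ρ(2) = 4, ρ(π(4)) = ρ(4) = 10, ρ(π(5)) = ρ(9) = 3, ρ(π(6)) = ρ(7) = 7, ρ(π(7)) = ρ(5) = 9, ρ(π(8)) = ρ(1) = 6, ρ(π(9)) = ρ(8) = 5, ρ(π(10)) = ρ(3) = 11, ρ(π(11)) = ρ(10) = 8.
Hence πρ = [1 2 4 10 3 7 9 6 5 11 8].

1 2 4 10 3 7 9 6 5 11 8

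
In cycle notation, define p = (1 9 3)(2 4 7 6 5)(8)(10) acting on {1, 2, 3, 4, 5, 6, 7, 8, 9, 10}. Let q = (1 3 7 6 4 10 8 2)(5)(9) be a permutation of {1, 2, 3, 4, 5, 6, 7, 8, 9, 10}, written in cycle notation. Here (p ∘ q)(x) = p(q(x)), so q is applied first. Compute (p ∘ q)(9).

(p ∘ q)(9) = p(q(9)). q(9) = 9, then p(9) = 3. So (p ∘ q)(9) = 3.

3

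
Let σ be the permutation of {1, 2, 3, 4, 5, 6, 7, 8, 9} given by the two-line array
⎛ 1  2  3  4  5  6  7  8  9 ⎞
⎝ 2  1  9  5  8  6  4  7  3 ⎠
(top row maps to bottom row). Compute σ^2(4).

Tracing 4 → 5 → … returns to 4 after 4 steps, so 4 lies in a 4-cycle (4 5 8 7).
Advancing 2 steps from 4: 4 → 5 → 8.

8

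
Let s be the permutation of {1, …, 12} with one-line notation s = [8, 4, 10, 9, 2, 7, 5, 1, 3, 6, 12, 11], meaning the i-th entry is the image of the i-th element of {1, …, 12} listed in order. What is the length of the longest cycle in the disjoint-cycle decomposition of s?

Decomposing into disjoint cycles gives (1, 8)(2, 4, 9, 3, 10, 6, 7, 5)(11, 12); the longest has length 8.

8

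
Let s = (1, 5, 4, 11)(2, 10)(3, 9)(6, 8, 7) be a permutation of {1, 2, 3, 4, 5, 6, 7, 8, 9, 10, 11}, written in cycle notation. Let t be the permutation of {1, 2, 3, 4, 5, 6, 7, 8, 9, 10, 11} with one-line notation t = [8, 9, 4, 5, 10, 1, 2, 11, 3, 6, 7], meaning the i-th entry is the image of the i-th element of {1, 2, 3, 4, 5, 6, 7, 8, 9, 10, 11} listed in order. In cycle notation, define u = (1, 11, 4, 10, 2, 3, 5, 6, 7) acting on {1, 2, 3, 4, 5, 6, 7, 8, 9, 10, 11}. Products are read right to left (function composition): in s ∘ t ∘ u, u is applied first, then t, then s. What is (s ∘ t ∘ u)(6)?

(s ∘ t ∘ u)(6) = s(t(u(6))). u(6) = 7, then t(7) = 2, then s(2) = 10, so the result is 10.

10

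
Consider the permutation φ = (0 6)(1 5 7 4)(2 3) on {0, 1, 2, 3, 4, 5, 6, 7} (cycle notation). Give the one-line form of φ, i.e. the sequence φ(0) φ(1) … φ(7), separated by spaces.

6 5 3 2 1 7 0 4

Reading each image from the cycles: 0→6, 1→5, 2→3, 3→2, 4→1, 5→7, 6→0, 7→4.
So the one-line form is 6 5 3 2 1 7 0 4.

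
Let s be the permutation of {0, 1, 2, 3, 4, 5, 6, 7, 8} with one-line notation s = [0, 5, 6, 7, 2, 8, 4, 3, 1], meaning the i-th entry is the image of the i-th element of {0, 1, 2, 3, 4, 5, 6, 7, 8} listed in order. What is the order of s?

The disjoint-cycle form of s has cycle lengths 3, 3, 2, 1.
The order is lcm(3, 3, 2) = 6.

6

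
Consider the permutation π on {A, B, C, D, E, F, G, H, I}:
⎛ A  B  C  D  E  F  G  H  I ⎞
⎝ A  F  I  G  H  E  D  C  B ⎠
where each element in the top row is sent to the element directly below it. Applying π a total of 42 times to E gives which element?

E

Tracing E → H → … returns to E after 6 steps, so E lies in a 6-cycle (B, F, E, H, C, I).
On a 6-cycle, π^6 is the identity, so π^42 = π^0 there (42 ≡ 0 mod 6).
So π^42(E) = E.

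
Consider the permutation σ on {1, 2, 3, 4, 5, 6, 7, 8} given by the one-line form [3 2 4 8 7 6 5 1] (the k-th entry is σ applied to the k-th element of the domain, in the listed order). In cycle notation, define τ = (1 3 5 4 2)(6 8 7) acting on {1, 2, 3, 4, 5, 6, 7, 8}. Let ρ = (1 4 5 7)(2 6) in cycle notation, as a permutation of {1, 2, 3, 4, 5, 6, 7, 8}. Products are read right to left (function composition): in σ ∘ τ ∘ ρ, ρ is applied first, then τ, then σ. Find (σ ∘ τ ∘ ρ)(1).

Apply the permutations in order: ρ(1) = 4, then τ(4) = 2, then σ(2) = 2. So (σ ∘ τ ∘ ρ)(1) = 2.

2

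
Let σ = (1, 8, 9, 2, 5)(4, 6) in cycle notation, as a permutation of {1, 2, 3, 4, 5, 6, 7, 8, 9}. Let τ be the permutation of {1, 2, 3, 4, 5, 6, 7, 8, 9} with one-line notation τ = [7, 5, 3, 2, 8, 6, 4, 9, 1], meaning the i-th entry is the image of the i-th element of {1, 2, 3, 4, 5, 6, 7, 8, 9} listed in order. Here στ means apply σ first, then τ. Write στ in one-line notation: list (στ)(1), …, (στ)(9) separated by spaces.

(στ)(x) = τ(σ(x)). Computing each image: τ(σ(1)) = τ(8) = 9, τ(σ(2)) = τ(5) = 8, τ(σ(3)) = τ(3) = 3, τ(σ(4)) = τ(6) = 6, τ(σ(5)) = τ(1) = 7, τ(σ(6)) = τ(4) = 2, τ(σ(7)) = τ(7) = 4, τ(σ(8)) = τ(9) = 1, τ(σ(9)) = τ(2) = 5.
Hence στ = [9 8 3 6 7 2 4 1 5].

9 8 3 6 7 2 4 1 5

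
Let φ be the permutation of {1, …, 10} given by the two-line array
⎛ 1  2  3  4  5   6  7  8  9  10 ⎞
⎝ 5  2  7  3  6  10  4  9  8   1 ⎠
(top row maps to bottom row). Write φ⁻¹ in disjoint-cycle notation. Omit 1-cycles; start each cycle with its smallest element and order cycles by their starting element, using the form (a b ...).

(1 10 6 5)(3 4 7)(8 9)

The cycle decomposition of φ is (1 5 6 10)(3 7 4)(8 9).
The inverse reverses every cycle; in canonical form, φ⁻¹ = (1 10 6 5)(3 4 7)(8 9).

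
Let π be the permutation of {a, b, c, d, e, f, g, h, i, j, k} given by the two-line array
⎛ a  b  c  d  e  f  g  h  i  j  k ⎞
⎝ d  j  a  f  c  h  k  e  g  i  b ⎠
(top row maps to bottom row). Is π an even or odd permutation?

In disjoint-cycle form the cycle lengths are 6, 5.
A cycle is odd iff its length is even; π has 1 even-length cycle, so sgn(π) = (−1)^1 and π is odd.

odd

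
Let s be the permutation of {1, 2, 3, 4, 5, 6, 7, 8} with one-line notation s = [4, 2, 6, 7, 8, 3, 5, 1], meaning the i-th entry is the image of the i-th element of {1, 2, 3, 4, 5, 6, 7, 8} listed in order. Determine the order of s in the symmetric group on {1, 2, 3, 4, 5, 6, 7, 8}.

10

Decomposing into disjoint cycles gives cycle lengths 5, 2, 1.
The order is lcm(5, 2) = 10.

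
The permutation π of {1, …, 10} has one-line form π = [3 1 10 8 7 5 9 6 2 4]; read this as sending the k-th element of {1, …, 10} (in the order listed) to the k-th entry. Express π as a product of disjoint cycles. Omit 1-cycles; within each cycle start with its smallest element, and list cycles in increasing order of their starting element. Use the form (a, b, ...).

From 1: 1 → 3 → 10 → 4 → 8 → 6 → 5 → 7 → 9 → 2 → 1, closing the cycle (1, 3, 10, 4, 8, 6, 5, 7, 9, 2).
Continuing from each remaining unvisited element yields (1, 3, 10, 4, 8, 6, 5, 7, 9, 2).

(1, 3, 10, 4, 8, 6, 5, 7, 9, 2)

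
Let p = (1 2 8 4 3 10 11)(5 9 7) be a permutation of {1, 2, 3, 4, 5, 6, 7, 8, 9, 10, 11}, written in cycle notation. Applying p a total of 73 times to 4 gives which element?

4 lies in the 7-cycle (1 2 8 4 3 10 11).
Since the cycle has length 7, p^73 acts on it the same as p^3 (73 mod 7 = 3).
Stepping 3 places around the cycle: 4 → 3 → 10 → 11.

11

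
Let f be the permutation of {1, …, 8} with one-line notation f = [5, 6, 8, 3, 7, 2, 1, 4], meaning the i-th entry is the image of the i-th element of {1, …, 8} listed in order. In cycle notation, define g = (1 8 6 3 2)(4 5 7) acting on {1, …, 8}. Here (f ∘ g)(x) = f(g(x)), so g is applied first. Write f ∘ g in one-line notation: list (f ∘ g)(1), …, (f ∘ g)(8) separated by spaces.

For each element, apply g then f: 1 → 8 → 4; 2 → 1 → 5; 3 → 2 → 6; 4 → 5 → 7; 5 → 7 → 1; 6 → 3 → 8; 7 → 4 → 3; 8 → 6 → 2.
Collecting the images, f ∘ g = [4 5 6 7 1 8 3 2].

4 5 6 7 1 8 3 2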